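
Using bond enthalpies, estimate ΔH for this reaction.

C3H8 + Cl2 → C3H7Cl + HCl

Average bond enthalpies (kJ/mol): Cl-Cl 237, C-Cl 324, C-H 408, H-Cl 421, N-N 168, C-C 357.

ΔH ≈ −100 kJ

Bonds broken (reactants):
  C-C: 2 × 357 = 714
  C-H: 8 × 408 = 3264
  Cl-Cl: 1 × 237 = 237
  Σ(broken) = 4215 kJ
Bonds formed (products):
  C-C: 2 × 357 = 714
  C-Cl: 1 × 324 = 324
  C-H: 7 × 408 = 2856
  H-Cl: 1 × 421 = 421
  Σ(formed) = 4315 kJ
ΔH = Σ(broken) − Σ(formed) = 4215 − 4315 = −100 kJ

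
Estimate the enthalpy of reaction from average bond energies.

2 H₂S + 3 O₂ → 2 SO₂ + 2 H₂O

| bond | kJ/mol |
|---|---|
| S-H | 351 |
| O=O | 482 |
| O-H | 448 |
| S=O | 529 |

ΔH ≈ −1058 kJ

Bonds broken (reactants):
  O=O: 3 × 482 = 1446
  S-H: 4 × 351 = 1404
  Σ(broken) = 2850 kJ
Bonds formed (products):
  O-H: 4 × 448 = 1792
  S=O: 4 × 529 = 2116
  Σ(formed) = 3908 kJ
ΔH = Σ(broken) − Σ(formed) = 2850 − 3908 = −1058 kJ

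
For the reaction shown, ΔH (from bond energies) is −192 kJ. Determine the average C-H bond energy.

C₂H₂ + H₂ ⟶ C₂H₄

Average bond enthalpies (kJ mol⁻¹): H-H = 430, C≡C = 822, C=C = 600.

D(C-H) ≈ 422 kJ/mol

Let D be the C-H bond energy.
Σ(broken) = 1×822 + 2×D + 1×430 = 1252 + 2D
Σ(formed) = 4×D + 1×600 = 600 + 4D
ΔH = Σ(broken) − Σ(formed) = (1252 + 2D) − (600 + 4D) = +652 − 2D
Setting this equal to −192 kJ gives 2D = 844, so D = 422 kJ/mol.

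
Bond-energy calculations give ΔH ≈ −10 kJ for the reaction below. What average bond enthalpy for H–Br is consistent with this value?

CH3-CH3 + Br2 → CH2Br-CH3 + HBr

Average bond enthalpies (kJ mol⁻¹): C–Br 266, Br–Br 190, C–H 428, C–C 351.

Let D be the H–Br bond energy.
Σ(broken) = 1×190 + 1×351 + 6×428 = 3109
Σ(formed) = 1×266 + 1×351 + 5×428 + 1×D = 2757 + D
ΔH = Σ(broken) − Σ(formed) = (3109) − (2757 + D) = +352 − D
Setting this equal to −10 kJ gives D = 362 kJ/mol.

D(H–Br) ≈ 362 kJ/mol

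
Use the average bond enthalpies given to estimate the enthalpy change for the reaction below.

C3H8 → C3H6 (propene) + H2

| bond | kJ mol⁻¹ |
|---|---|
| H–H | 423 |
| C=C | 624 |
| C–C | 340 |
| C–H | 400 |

ΔH ≈ +93 kJ

Bonds broken (reactants):
  C–C: 2 × 340 = 680
  C–H: 8 × 400 = 3200
  Σ(broken) = 3880 kJ
Bonds formed (products):
  C–C: 1 × 340 = 340
  C–H: 6 × 400 = 2400
  C=C: 1 × 624 = 624
  H–H: 1 × 423 = 423
  Σ(formed) = 3787 kJ
ΔH = Σ(broken) − Σ(formed) = 3880 − 3787 = +93 kJ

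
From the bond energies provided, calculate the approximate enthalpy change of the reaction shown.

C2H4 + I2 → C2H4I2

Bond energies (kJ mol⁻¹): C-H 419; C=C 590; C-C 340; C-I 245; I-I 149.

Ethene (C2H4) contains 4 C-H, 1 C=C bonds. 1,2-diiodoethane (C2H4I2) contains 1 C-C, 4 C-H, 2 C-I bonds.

ΔH ≈ −91 kJ

Bonds broken (reactants):
  C-H: 4 × 419 = 1676
  C=C: 1 × 590 = 590
  I-I: 1 × 149 = 149
  Σ(broken) = 2415 kJ
Bonds formed (products):
  C-C: 1 × 340 = 340
  C-H: 4 × 419 = 1676
  C-I: 2 × 245 = 490
  Σ(formed) = 2506 kJ
ΔH = Σ(broken) − Σ(formed) = 2415 − 2506 = −91 kJ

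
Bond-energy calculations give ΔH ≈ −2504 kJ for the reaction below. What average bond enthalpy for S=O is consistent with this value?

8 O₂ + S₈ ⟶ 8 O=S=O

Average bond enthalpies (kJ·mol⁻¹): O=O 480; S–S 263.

D(S=O) ≈ 528 kJ/mol

Let D be the S=O bond energy.
Σ(broken) = 8×480 + 8×263 = 5944
Σ(formed) = 16×D = 16D
ΔH = Σ(broken) − Σ(formed) = (5944) − (16D) = +5944 − 16D
Setting this equal to −2504 kJ gives 16D = 8448, so D = 528 kJ/mol.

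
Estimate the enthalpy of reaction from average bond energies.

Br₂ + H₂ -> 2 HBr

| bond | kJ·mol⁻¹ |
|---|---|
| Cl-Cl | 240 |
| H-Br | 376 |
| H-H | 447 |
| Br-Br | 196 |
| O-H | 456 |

ΔH ≈ −109 kJ

Bonds broken (reactants):
  Br-Br: 1 × 196 = 196
  H-H: 1 × 447 = 447
  Σ(broken) = 643 kJ
Bonds formed (products):
  H-Br: 2 × 376 = 752
  Σ(formed) = 752 kJ
ΔH = Σ(broken) − Σ(formed) = 643 − 752 = −109 kJ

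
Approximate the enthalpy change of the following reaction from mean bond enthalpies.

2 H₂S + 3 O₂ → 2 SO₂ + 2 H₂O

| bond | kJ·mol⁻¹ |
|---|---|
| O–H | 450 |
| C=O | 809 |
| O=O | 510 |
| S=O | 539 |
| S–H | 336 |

Bonds broken (reactants):
  O=O: 3 × 510 = 1530
  S–H: 4 × 336 = 1344
  Σ(broken) = 2874 kJ
Bonds formed (products):
  O–H: 4 × 450 = 1800
  S=O: 4 × 539 = 2156
  Σ(formed) = 3956 kJ
ΔH = Σ(broken) − Σ(formed) = 2874 − 3956 = −1082 kJ

ΔH ≈ −1082 kJ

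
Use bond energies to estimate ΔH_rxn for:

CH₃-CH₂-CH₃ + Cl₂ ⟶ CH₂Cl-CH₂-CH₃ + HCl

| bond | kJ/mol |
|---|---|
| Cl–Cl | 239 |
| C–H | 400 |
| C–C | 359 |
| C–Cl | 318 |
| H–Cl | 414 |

ΔH ≈ −93 kJ

Bonds broken (reactants):
  C–C: 2 × 359 = 718
  C–H: 8 × 400 = 3200
  Cl–Cl: 1 × 239 = 239
  Σ(broken) = 4157 kJ
Bonds formed (products):
  C–C: 2 × 359 = 718
  C–Cl: 1 × 318 = 318
  C–H: 7 × 400 = 2800
  H–Cl: 1 × 414 = 414
  Σ(formed) = 4250 kJ
ΔH = Σ(broken) − Σ(formed) = 4157 − 4250 = −93 kJ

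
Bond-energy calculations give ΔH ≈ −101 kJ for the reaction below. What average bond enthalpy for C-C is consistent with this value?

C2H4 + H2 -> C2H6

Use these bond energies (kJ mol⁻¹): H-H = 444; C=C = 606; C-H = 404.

Let D be the C-C bond energy.
Σ(broken) = 4×404 + 1×606 + 1×444 = 2666
Σ(formed) = 1×D + 6×404 = 2424 + D
ΔH = Σ(broken) − Σ(formed) = (2666) − (2424 + D) = +242 − D
Setting this equal to −101 kJ gives D = 343 kJ/mol.

D(C-C) ≈ 343 kJ/mol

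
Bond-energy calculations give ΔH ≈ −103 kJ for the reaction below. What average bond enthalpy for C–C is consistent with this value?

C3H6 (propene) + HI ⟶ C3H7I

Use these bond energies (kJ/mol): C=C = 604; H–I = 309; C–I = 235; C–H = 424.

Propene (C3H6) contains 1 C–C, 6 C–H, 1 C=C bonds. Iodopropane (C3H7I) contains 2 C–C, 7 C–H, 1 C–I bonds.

D(C–C) ≈ 357 kJ/mol

Let D be the C–C bond energy.
Σ(broken) = 1×D + 6×424 + 1×604 + 1×309 = 3457 + D
Σ(formed) = 2×D + 7×424 + 1×235 = 3203 + 2D
ΔH = Σ(broken) − Σ(formed) = (3457 + D) − (3203 + 2D) = +254 − D
Setting this equal to −103 kJ gives D = 357 kJ/mol.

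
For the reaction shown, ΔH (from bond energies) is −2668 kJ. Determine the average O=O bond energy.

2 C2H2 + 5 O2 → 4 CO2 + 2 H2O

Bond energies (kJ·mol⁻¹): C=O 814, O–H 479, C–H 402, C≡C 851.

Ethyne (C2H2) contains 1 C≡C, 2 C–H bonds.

Let D be the O=O bond energy.
Σ(broken) = 2×851 + 4×402 + 5×D = 3310 + 5D
Σ(formed) = 8×814 + 4×479 = 8428
ΔH = Σ(broken) − Σ(formed) = (3310 + 5D) − (8428) = −5118 + 5D
Setting this equal to −2668 kJ gives 5D = 2450, so D = 490 kJ/mol.

D(O=O) ≈ 490 kJ/mol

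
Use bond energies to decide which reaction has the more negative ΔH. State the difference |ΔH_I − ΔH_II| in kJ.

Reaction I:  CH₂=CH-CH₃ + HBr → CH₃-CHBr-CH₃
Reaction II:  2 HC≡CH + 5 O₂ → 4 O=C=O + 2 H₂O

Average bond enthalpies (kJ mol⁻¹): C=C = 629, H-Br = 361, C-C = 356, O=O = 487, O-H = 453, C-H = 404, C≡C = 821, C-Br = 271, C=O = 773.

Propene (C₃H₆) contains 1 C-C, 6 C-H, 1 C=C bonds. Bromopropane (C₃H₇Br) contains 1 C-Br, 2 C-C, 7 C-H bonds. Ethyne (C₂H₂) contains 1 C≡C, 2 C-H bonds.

Reaction I:
  Bonds broken (reactants):
    C-C: 1 × 356 = 356
    C-H: 6 × 404 = 2424
    C=C: 1 × 629 = 629
    H-Br: 1 × 361 = 361
    Σ(broken) = 3770 kJ
  Bonds formed (products):
    C-Br: 1 × 271 = 271
    C-C: 2 × 356 = 712
    C-H: 7 × 404 = 2828
    Σ(formed) = 3811 kJ
  ΔH_I = 3770 − 3811 = −41 kJ
Reaction II:
  Bonds broken (reactants):
    C≡C: 2 × 821 = 1642
    C-H: 4 × 404 = 1616
    O=O: 5 × 487 = 2435
    Σ(broken) = 5693 kJ
  Bonds formed (products):
    C=O: 8 × 773 = 6184
    O-H: 4 × 453 = 1812
    Σ(formed) = 7996 kJ
  ΔH_II = 5693 − 7996 = −2303 kJ
ΔH_I − ΔH_II = +2262 kJ, so reaction II has the more negative ΔH; |ΔH_I − ΔH_II| = 2262 kJ.

Reaction II, by 2262 kJ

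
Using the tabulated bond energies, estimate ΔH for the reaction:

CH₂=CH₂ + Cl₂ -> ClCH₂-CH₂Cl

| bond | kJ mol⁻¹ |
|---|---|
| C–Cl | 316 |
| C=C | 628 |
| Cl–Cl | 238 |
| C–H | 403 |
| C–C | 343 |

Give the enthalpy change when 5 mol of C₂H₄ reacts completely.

Bonds broken (reactants):
  C–H: 4 × 403 = 1612
  C=C: 1 × 628 = 628
  Cl–Cl: 1 × 238 = 238
  Σ(broken) = 2478 kJ
Bonds formed (products):
  C–C: 1 × 343 = 343
  C–Cl: 2 × 316 = 632
  C–H: 4 × 403 = 1612
  Σ(formed) = 2587 kJ
ΔH = Σ(broken) − Σ(formed) = 2478 − 2587 = −109 kJ
For 5× the reaction as written: 5 × (−109) = −545 kJ

ΔH = −545 kJ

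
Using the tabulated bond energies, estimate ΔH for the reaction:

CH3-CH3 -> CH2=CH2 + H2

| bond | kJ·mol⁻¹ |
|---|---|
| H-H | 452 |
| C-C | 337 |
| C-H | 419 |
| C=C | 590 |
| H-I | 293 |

ΔH ≈ +133 kJ

Bonds broken (reactants):
  C-C: 1 × 337 = 337
  C-H: 6 × 419 = 2514
  Σ(broken) = 2851 kJ
Bonds formed (products):
  C-H: 4 × 419 = 1676
  C=C: 1 × 590 = 590
  H-H: 1 × 452 = 452
  Σ(formed) = 2718 kJ
ΔH = Σ(broken) − Σ(formed) = 2851 − 2718 = +133 kJ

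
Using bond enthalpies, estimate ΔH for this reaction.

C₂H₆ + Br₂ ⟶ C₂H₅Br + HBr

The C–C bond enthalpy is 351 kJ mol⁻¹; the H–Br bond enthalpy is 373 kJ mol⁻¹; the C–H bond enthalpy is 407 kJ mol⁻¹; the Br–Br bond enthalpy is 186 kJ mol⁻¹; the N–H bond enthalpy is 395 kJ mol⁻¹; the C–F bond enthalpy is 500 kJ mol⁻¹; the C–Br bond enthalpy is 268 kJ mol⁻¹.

Bonds broken (reactants):
  Br–Br: 1 × 186 = 186
  C–C: 1 × 351 = 351
  C–H: 6 × 407 = 2442
  Σ(broken) = 2979 kJ
Bonds formed (products):
  C–Br: 1 × 268 = 268
  C–C: 1 × 351 = 351
  C–H: 5 × 407 = 2035
  H–Br: 1 × 373 = 373
  Σ(formed) = 3027 kJ
ΔH = Σ(broken) − Σ(formed) = 2979 − 3027 = −48 kJ

ΔH ≈ −48 kJ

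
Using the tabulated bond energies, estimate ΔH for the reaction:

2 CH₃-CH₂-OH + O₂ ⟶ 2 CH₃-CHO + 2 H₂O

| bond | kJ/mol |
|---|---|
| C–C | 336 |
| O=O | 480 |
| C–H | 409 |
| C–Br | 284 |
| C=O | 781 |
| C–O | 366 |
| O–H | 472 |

Bonds broken (reactants):
  C–C: 2 × 336 = 672
  C–H: 10 × 409 = 4090
  C–O: 2 × 366 = 732
  O–H: 2 × 472 = 944
  O=O: 1 × 480 = 480
  Σ(broken) = 6918 kJ
Bonds formed (products):
  C–C: 2 × 336 = 672
  C–H: 8 × 409 = 3272
  C=O: 2 × 781 = 1562
  O–H: 4 × 472 = 1888
  Σ(formed) = 7394 kJ
ΔH = Σ(broken) − Σ(formed) = 6918 − 7394 = −476 kJ

ΔH ≈ −476 kJ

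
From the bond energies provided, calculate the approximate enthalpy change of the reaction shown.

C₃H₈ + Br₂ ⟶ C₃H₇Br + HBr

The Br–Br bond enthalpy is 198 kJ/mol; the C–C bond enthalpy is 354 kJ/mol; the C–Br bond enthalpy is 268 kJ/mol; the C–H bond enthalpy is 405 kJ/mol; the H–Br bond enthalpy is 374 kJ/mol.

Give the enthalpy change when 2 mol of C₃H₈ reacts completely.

Bonds broken (reactants):
  Br–Br: 1 × 198 = 198
  C–C: 2 × 354 = 708
  C–H: 8 × 405 = 3240
  Σ(broken) = 4146 kJ
Bonds formed (products):
  C–Br: 1 × 268 = 268
  C–C: 2 × 354 = 708
  C–H: 7 × 405 = 2835
  H–Br: 1 × 374 = 374
  Σ(formed) = 4185 kJ
ΔH = Σ(broken) − Σ(formed) = 4146 − 4185 = −39 kJ
For 2× the reaction as written: 2 × (−39) = −78 kJ

ΔH = −78 kJ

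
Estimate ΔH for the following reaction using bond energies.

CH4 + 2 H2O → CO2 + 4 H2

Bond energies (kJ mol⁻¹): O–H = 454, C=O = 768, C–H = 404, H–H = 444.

ΔH ≈ +120 kJ

Bonds broken (reactants):
  C–H: 4 × 404 = 1616
  O–H: 4 × 454 = 1816
  Σ(broken) = 3432 kJ
Bonds formed (products):
  C=O: 2 × 768 = 1536
  H–H: 4 × 444 = 1776
  Σ(formed) = 3312 kJ
ΔH = Σ(broken) − Σ(formed) = 3432 − 3312 = +120 kJ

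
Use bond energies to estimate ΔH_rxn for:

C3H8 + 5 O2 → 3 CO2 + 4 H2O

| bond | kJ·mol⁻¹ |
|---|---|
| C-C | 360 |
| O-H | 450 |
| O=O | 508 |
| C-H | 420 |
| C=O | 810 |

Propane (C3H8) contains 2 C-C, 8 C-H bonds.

Bonds broken (reactants):
  C-C: 2 × 360 = 720
  C-H: 8 × 420 = 3360
  O=O: 5 × 508 = 2540
  Σ(broken) = 6620 kJ
Bonds formed (products):
  C=O: 6 × 810 = 4860
  O-H: 8 × 450 = 3600
  Σ(formed) = 8460 kJ
ΔH = Σ(broken) − Σ(formed) = 6620 − 8460 = −1840 kJ

ΔH ≈ −1840 kJ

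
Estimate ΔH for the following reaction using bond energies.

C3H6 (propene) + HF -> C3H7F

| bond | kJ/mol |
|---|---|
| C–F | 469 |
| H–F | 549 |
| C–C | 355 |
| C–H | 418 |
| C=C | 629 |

Bonds broken (reactants):
  C–C: 1 × 355 = 355
  C–H: 6 × 418 = 2508
  C=C: 1 × 629 = 629
  H–F: 1 × 549 = 549
  Σ(broken) = 4041 kJ
Bonds formed (products):
  C–C: 2 × 355 = 710
  C–F: 1 × 469 = 469
  C–H: 7 × 418 = 2926
  Σ(formed) = 4105 kJ
ΔH = Σ(broken) − Σ(formed) = 4041 − 4105 = −64 kJ

ΔH ≈ −64 kJ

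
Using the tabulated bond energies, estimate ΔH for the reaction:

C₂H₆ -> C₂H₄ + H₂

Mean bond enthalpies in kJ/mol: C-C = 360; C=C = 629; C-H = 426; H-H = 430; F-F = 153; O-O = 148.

Bonds broken (reactants):
  C-C: 1 × 360 = 360
  C-H: 6 × 426 = 2556
  Σ(broken) = 2916 kJ
Bonds formed (products):
  C-H: 4 × 426 = 1704
  C=C: 1 × 629 = 629
  H-H: 1 × 430 = 430
  Σ(formed) = 2763 kJ
ΔH = Σ(broken) − Σ(formed) = 2916 − 2763 = +153 kJ

ΔH ≈ +153 kJ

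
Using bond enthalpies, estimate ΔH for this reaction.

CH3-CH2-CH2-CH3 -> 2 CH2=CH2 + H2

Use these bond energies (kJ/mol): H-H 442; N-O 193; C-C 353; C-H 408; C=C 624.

Bonds broken (reactants):
  C-C: 3 × 353 = 1059
  C-H: 10 × 408 = 4080
  Σ(broken) = 5139 kJ
Bonds formed (products):
  C-H: 8 × 408 = 3264
  C=C: 2 × 624 = 1248
  H-H: 1 × 442 = 442
  Σ(formed) = 4954 kJ
ΔH = Σ(broken) − Σ(formed) = 5139 − 4954 = +185 kJ

ΔH ≈ +185 kJ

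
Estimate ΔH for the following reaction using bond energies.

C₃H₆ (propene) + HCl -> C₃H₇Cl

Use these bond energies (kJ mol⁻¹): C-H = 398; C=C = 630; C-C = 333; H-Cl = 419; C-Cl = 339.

ΔH ≈ −21 kJ

Bonds broken (reactants):
  C-C: 1 × 333 = 333
  C-H: 6 × 398 = 2388
  C=C: 1 × 630 = 630
  H-Cl: 1 × 419 = 419
  Σ(broken) = 3770 kJ
Bonds formed (products):
  C-C: 2 × 333 = 666
  C-Cl: 1 × 339 = 339
  C-H: 7 × 398 = 2786
  Σ(formed) = 3791 kJ
ΔH = Σ(broken) − Σ(formed) = 3770 − 3791 = −21 kJ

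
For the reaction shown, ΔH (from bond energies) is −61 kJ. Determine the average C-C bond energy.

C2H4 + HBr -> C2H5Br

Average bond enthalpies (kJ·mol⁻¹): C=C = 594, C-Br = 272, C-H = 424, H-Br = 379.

D(C-C) ≈ 338 kJ/mol

Let D be the C-C bond energy.
Σ(broken) = 4×424 + 1×594 + 1×379 = 2669
Σ(formed) = 1×272 + 1×D + 5×424 = 2392 + D
ΔH = Σ(broken) − Σ(formed) = (2669) − (2392 + D) = +277 − D
Setting this equal to −61 kJ gives D = 338 kJ/mol.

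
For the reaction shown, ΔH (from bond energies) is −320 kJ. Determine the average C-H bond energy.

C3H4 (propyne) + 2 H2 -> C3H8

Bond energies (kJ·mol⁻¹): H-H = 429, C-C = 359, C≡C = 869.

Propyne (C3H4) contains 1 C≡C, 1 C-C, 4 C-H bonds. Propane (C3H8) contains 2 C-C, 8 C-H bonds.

Let D be the C-H bond energy.
Σ(broken) = 1×869 + 1×359 + 4×D + 2×429 = 2086 + 4D
Σ(formed) = 2×359 + 8×D = 718 + 8D
ΔH = Σ(broken) − Σ(formed) = (2086 + 4D) − (718 + 8D) = +1368 − 4D
Setting this equal to −320 kJ gives 4D = 1688, so D = 422 kJ/mol.

D(C-H) ≈ 422 kJ/mol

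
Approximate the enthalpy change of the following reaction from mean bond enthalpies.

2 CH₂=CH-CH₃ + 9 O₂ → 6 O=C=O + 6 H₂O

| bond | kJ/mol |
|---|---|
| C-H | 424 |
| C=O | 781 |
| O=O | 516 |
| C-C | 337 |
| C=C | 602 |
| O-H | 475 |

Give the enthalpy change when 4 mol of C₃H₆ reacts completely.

Bonds broken (reactants):
  C-C: 2 × 337 = 674
  C-H: 12 × 424 = 5088
  C=C: 2 × 602 = 1204
  O=O: 9 × 516 = 4644
  Σ(broken) = 11610 kJ
Bonds formed (products):
  C=O: 12 × 781 = 9372
  O-H: 12 × 475 = 5700
  Σ(formed) = 15072 kJ
ΔH = Σ(broken) − Σ(formed) = 11610 − 15072 = −3462 kJ
For 2× the reaction as written: 2 × (−3462) = −6924 kJ

ΔH = −6924 kJ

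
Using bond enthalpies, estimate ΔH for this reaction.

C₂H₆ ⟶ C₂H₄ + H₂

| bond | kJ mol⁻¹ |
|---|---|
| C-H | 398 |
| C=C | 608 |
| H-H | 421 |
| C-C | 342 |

ΔH ≈ +109 kJ

Bonds broken (reactants):
  C-C: 1 × 342 = 342
  C-H: 6 × 398 = 2388
  Σ(broken) = 2730 kJ
Bonds formed (products):
  C-H: 4 × 398 = 1592
  C=C: 1 × 608 = 608
  H-H: 1 × 421 = 421
  Σ(formed) = 2621 kJ
ΔH = Σ(broken) − Σ(formed) = 2730 − 2621 = +109 kJ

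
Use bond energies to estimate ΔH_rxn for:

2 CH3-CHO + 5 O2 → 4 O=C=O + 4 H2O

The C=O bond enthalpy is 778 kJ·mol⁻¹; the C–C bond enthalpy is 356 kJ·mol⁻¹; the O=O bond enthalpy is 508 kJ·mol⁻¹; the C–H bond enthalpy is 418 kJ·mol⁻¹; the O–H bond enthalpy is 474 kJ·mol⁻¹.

Bonds broken (reactants):
  C–C: 2 × 356 = 712
  C–H: 8 × 418 = 3344
  C=O: 2 × 778 = 1556
  O=O: 5 × 508 = 2540
  Σ(broken) = 8152 kJ
Bonds formed (products):
  C=O: 8 × 778 = 6224
  O–H: 8 × 474 = 3792
  Σ(formed) = 10016 kJ
ΔH = Σ(broken) − Σ(formed) = 8152 − 10016 = −1864 kJ

ΔH ≈ −1864 kJ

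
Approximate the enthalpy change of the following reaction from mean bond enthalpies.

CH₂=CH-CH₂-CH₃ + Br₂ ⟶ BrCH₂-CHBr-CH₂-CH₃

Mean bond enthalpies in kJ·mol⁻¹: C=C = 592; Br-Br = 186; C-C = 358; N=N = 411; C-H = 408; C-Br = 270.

Bonds broken (reactants):
  Br-Br: 1 × 186 = 186
  C-C: 2 × 358 = 716
  C-H: 8 × 408 = 3264
  C=C: 1 × 592 = 592
  Σ(broken) = 4758 kJ
Bonds formed (products):
  C-Br: 2 × 270 = 540
  C-C: 3 × 358 = 1074
  C-H: 8 × 408 = 3264
  Σ(formed) = 4878 kJ
ΔH = Σ(broken) − Σ(formed) = 4758 − 4878 = −120 kJ

ΔH ≈ −120 kJ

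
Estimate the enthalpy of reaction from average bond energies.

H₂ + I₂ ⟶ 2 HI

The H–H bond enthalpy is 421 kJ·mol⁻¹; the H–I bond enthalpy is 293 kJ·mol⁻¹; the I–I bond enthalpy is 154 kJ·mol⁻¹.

ΔH ≈ −11 kJ

Bonds broken (reactants):
  H–H: 1 × 421 = 421
  I–I: 1 × 154 = 154
  Σ(broken) = 575 kJ
Bonds formed (products):
  H–I: 2 × 293 = 586
  Σ(formed) = 586 kJ
ΔH = Σ(broken) − Σ(formed) = 575 − 586 = −11 kJ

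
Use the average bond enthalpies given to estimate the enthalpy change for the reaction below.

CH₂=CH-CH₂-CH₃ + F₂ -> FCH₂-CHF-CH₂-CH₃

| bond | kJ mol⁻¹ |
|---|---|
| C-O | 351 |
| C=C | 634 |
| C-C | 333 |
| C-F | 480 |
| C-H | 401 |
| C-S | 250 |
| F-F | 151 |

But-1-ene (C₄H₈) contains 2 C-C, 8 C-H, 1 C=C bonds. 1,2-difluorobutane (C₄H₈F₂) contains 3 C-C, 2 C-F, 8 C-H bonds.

Bonds broken (reactants):
  C-C: 2 × 333 = 666
  C-H: 8 × 401 = 3208
  C=C: 1 × 634 = 634
  F-F: 1 × 151 = 151
  Σ(broken) = 4659 kJ
Bonds formed (products):
  C-C: 3 × 333 = 999
  C-F: 2 × 480 = 960
  C-H: 8 × 401 = 3208
  Σ(formed) = 5167 kJ
ΔH = Σ(broken) − Σ(formed) = 4659 − 5167 = −508 kJ

ΔH ≈ −508 kJ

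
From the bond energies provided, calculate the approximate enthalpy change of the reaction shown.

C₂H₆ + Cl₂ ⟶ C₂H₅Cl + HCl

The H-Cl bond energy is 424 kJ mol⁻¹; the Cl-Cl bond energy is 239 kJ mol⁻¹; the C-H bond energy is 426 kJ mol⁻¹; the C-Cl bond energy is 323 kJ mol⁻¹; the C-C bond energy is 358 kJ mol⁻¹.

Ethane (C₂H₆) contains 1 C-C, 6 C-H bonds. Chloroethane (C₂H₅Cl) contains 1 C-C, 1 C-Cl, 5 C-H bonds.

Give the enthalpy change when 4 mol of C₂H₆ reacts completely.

Bonds broken (reactants):
  C-C: 1 × 358 = 358
  C-H: 6 × 426 = 2556
  Cl-Cl: 1 × 239 = 239
  Σ(broken) = 3153 kJ
Bonds formed (products):
  C-C: 1 × 358 = 358
  C-Cl: 1 × 323 = 323
  C-H: 5 × 426 = 2130
  H-Cl: 1 × 424 = 424
  Σ(formed) = 3235 kJ
ΔH = Σ(broken) − Σ(formed) = 3153 − 3235 = −82 kJ
For 4× the reaction as written: 4 × (−82) = −328 kJ

ΔH = −328 kJ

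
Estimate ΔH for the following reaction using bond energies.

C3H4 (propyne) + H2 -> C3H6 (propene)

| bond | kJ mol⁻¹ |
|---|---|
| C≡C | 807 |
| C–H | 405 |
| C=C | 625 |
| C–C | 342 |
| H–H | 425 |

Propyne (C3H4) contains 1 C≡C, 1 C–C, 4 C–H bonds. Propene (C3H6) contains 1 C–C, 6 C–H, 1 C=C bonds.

ΔH ≈ −203 kJ

Bonds broken (reactants):
  C≡C: 1 × 807 = 807
  C–C: 1 × 342 = 342
  C–H: 4 × 405 = 1620
  H–H: 1 × 425 = 425
  Σ(broken) = 3194 kJ
Bonds formed (products):
  C–C: 1 × 342 = 342
  C–H: 6 × 405 = 2430
  C=C: 1 × 625 = 625
  Σ(formed) = 3397 kJ
ΔH = Σ(broken) − Σ(formed) = 3194 − 3397 = −203 kJ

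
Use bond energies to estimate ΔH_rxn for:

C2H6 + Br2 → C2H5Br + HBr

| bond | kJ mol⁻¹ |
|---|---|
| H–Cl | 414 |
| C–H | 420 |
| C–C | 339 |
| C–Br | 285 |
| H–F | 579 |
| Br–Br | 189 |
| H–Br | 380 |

ΔH ≈ −56 kJ

Bonds broken (reactants):
  Br–Br: 1 × 189 = 189
  C–C: 1 × 339 = 339
  C–H: 6 × 420 = 2520
  Σ(broken) = 3048 kJ
Bonds formed (products):
  C–Br: 1 × 285 = 285
  C–C: 1 × 339 = 339
  C–H: 5 × 420 = 2100
  H–Br: 1 × 380 = 380
  Σ(formed) = 3104 kJ
ΔH = Σ(broken) − Σ(formed) = 3048 − 3104 = −56 kJ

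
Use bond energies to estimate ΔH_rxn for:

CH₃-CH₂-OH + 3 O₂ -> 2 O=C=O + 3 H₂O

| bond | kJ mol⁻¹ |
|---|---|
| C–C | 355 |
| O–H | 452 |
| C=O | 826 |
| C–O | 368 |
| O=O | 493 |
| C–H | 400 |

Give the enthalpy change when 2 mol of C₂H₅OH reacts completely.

ΔH = −2724 kJ

Bonds broken (reactants):
  C–C: 1 × 355 = 355
  C–H: 5 × 400 = 2000
  C–O: 1 × 368 = 368
  O–H: 1 × 452 = 452
  O=O: 3 × 493 = 1479
  Σ(broken) = 4654 kJ
Bonds formed (products):
  C=O: 4 × 826 = 3304
  O–H: 6 × 452 = 2712
  Σ(formed) = 6016 kJ
ΔH = Σ(broken) − Σ(formed) = 4654 − 6016 = −1362 kJ
For 2× the reaction as written: 2 × (−1362) = −2724 kJ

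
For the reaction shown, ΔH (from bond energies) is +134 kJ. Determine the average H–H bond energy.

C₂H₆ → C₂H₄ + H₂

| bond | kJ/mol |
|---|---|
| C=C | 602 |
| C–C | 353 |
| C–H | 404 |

Let D be the H–H bond energy.
Σ(broken) = 1×353 + 6×404 = 2777
Σ(formed) = 4×404 + 1×602 + 1×D = 2218 + D
ΔH = Σ(broken) − Σ(formed) = (2777) − (2218 + D) = +559 − D
Setting this equal to +134 kJ gives D = 425 kJ/mol.

D(H–H) ≈ 425 kJ/mol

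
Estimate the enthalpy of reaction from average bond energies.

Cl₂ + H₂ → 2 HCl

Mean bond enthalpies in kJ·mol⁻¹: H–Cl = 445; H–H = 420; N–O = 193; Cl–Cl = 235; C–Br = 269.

Bonds broken (reactants):
  Cl–Cl: 1 × 235 = 235
  H–H: 1 × 420 = 420
  Σ(broken) = 655 kJ
Bonds formed (products):
  H–Cl: 2 × 445 = 890
  Σ(formed) = 890 kJ
ΔH = Σ(broken) − Σ(formed) = 655 − 890 = −235 kJ

ΔH ≈ −235 kJ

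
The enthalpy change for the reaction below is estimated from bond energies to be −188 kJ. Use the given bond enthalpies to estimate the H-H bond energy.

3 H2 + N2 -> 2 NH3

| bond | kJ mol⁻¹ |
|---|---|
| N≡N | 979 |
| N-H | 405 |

D(H-H) ≈ 421 kJ/mol

Let D be the H-H bond energy.
Σ(broken) = 3×D + 1×979 = 979 + 3D
Σ(formed) = 6×405 = 2430
ΔH = Σ(broken) − Σ(formed) = (979 + 3D) − (2430) = −1451 + 3D
Setting this equal to −188 kJ gives 3D = 1263, so D = 421 kJ/mol.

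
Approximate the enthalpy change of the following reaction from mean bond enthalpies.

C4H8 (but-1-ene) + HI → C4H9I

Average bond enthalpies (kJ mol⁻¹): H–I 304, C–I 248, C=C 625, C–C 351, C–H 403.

Bonds broken (reactants):
  C–C: 2 × 351 = 702
  C–H: 8 × 403 = 3224
  C=C: 1 × 625 = 625
  H–I: 1 × 304 = 304
  Σ(broken) = 4855 kJ
Bonds formed (products):
  C–C: 3 × 351 = 1053
  C–H: 9 × 403 = 3627
  C–I: 1 × 248 = 248
  Σ(formed) = 4928 kJ
ΔH = Σ(broken) − Σ(formed) = 4855 − 4928 = −73 kJ

ΔH ≈ −73 kJ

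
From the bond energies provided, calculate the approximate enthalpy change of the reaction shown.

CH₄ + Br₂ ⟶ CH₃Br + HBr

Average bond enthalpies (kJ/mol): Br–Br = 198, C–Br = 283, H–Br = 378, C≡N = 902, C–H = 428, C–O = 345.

ΔH ≈ −35 kJ

Bonds broken (reactants):
  Br–Br: 1 × 198 = 198
  C–H: 4 × 428 = 1712
  Σ(broken) = 1910 kJ
Bonds formed (products):
  C–Br: 1 × 283 = 283
  C–H: 3 × 428 = 1284
  H–Br: 1 × 378 = 378
  Σ(formed) = 1945 kJ
ΔH = Σ(broken) − Σ(formed) = 1910 − 1945 = −35 kJ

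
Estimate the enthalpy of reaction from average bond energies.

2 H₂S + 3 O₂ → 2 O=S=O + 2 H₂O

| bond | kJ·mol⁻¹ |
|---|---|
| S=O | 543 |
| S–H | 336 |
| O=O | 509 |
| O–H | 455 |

ΔH ≈ −1121 kJ

Bonds broken (reactants):
  O=O: 3 × 509 = 1527
  S–H: 4 × 336 = 1344
  Σ(broken) = 2871 kJ
Bonds formed (products):
  O–H: 4 × 455 = 1820
  S=O: 4 × 543 = 2172
  Σ(formed) = 3992 kJ
ΔH = Σ(broken) − Σ(formed) = 2871 − 3992 = −1121 kJ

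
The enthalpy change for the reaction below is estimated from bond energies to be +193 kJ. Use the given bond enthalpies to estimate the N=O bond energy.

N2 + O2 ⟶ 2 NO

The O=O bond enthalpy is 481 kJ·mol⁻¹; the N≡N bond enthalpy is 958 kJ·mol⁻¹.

Let D be the N=O bond energy.
Σ(broken) = 1×958 + 1×481 = 1439
Σ(formed) = 2×D = 2D
ΔH = Σ(broken) − Σ(formed) = (1439) − (2D) = +1439 − 2D
Setting this equal to +193 kJ gives 2D = 1246, so D = 623 kJ/mol.

D(N=O) ≈ 623 kJ/mol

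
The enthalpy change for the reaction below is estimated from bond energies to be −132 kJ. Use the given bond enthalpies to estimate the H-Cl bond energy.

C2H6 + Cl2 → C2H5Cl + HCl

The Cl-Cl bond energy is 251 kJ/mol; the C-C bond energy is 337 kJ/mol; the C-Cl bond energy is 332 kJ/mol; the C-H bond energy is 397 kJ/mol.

Let D be the H-Cl bond energy.
Σ(broken) = 1×337 + 6×397 + 1×251 = 2970
Σ(formed) = 1×337 + 1×332 + 5×397 + 1×D = 2654 + D
ΔH = Σ(broken) − Σ(formed) = (2970) − (2654 + D) = +316 − D
Setting this equal to −132 kJ gives D = 448 kJ/mol.

D(H-Cl) ≈ 448 kJ/mol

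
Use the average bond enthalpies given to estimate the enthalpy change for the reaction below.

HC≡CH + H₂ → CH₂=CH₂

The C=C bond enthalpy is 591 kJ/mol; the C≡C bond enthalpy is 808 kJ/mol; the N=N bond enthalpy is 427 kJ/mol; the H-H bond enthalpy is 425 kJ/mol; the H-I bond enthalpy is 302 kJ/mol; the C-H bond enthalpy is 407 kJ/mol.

ΔH ≈ −172 kJ

Bonds broken (reactants):
  C≡C: 1 × 808 = 808
  C-H: 2 × 407 = 814
  H-H: 1 × 425 = 425
  Σ(broken) = 2047 kJ
Bonds formed (products):
  C-H: 4 × 407 = 1628
  C=C: 1 × 591 = 591
  Σ(formed) = 2219 kJ
ΔH = Σ(broken) − Σ(formed) = 2047 − 2219 = −172 kJ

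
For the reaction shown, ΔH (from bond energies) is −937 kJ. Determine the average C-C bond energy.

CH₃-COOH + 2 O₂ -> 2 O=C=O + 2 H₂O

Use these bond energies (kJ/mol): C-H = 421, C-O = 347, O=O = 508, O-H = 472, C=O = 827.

D(C-C) ≈ 334 kJ/mol

Let D be the C-C bond energy.
Σ(broken) = 1×D + 3×421 + 1×347 + 1×827 + 1×472 + 2×508 = 3925 + D
Σ(formed) = 4×827 + 4×472 = 5196
ΔH = Σ(broken) − Σ(formed) = (3925 + D) − (5196) = −1271 + D
Setting this equal to −937 kJ gives D = 334 kJ/mol.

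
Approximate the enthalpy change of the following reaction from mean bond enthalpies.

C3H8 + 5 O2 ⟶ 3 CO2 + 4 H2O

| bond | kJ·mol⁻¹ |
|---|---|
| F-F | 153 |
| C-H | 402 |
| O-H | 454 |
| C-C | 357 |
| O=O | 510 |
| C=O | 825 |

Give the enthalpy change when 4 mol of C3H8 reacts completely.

Bonds broken (reactants):
  C-C: 2 × 357 = 714
  C-H: 8 × 402 = 3216
  O=O: 5 × 510 = 2550
  Σ(broken) = 6480 kJ
Bonds formed (products):
  C=O: 6 × 825 = 4950
  O-H: 8 × 454 = 3632
  Σ(formed) = 8582 kJ
ΔH = Σ(broken) − Σ(formed) = 6480 − 8582 = −2102 kJ
For 4× the reaction as written: 4 × (−2102) = −8408 kJ

ΔH = −8408 kJ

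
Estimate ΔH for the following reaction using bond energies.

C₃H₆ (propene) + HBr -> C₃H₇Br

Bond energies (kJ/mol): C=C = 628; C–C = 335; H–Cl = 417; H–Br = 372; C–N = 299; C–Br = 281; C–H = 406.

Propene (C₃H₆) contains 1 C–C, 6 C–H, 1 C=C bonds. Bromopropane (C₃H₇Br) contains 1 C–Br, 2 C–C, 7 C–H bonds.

ΔH ≈ −22 kJ

Bonds broken (reactants):
  C–C: 1 × 335 = 335
  C–H: 6 × 406 = 2436
  C=C: 1 × 628 = 628
  H–Br: 1 × 372 = 372
  Σ(broken) = 3771 kJ
Bonds formed (products):
  C–Br: 1 × 281 = 281
  C–C: 2 × 335 = 670
  C–H: 7 × 406 = 2842
  Σ(formed) = 3793 kJ
ΔH = Σ(broken) − Σ(formed) = 3771 − 3793 = −22 kJ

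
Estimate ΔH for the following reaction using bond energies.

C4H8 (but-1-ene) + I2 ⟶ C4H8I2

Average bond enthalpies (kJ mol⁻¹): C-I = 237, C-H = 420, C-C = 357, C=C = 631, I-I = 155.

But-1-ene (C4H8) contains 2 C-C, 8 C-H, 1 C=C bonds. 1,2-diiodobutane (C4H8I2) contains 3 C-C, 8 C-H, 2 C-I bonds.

Bonds broken (reactants):
  C-C: 2 × 357 = 714
  C-H: 8 × 420 = 3360
  C=C: 1 × 631 = 631
  I-I: 1 × 155 = 155
  Σ(broken) = 4860 kJ
Bonds formed (products):
  C-C: 3 × 357 = 1071
  C-H: 8 × 420 = 3360
  C-I: 2 × 237 = 474
  Σ(formed) = 4905 kJ
ΔH = Σ(broken) − Σ(formed) = 4860 − 4905 = −45 kJ

ΔH ≈ −45 kJ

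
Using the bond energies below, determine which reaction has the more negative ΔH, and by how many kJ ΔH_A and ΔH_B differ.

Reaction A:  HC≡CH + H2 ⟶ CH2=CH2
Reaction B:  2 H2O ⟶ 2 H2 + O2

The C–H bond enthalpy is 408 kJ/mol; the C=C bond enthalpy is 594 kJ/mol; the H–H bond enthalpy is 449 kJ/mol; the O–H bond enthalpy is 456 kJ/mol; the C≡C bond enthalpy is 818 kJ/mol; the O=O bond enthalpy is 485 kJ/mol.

Reaction A, by 584 kJ

Reaction A:
  Bonds broken (reactants):
    C≡C: 1 × 818 = 818
    C–H: 2 × 408 = 816
    H–H: 1 × 449 = 449
    Σ(broken) = 2083 kJ
  Bonds formed (products):
    C–H: 4 × 408 = 1632
    C=C: 1 × 594 = 594
    Σ(formed) = 2226 kJ
  ΔH_A = 2083 − 2226 = −143 kJ
Reaction B:
  Bonds broken (reactants):
    O–H: 4 × 456 = 1824
    Σ(broken) = 1824 kJ
  Bonds formed (products):
    H–H: 2 × 449 = 898
    O=O: 1 × 485 = 485
    Σ(formed) = 1383 kJ
  ΔH_B = 1824 − 1383 = +441 kJ
ΔH_A − ΔH_B = −584 kJ, so reaction A has the more negative ΔH; |ΔH_A − ΔH_B| = 584 kJ.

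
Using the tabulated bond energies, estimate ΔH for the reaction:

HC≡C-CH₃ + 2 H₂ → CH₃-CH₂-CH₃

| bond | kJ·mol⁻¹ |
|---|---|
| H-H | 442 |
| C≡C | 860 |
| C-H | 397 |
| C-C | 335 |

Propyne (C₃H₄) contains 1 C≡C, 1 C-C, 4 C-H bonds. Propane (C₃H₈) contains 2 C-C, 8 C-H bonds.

ΔH ≈ −179 kJ

Bonds broken (reactants):
  C≡C: 1 × 860 = 860
  C-C: 1 × 335 = 335
  C-H: 4 × 397 = 1588
  H-H: 2 × 442 = 884
  Σ(broken) = 3667 kJ
Bonds formed (products):
  C-C: 2 × 335 = 670
  C-H: 8 × 397 = 3176
  Σ(formed) = 3846 kJ
ΔH = Σ(broken) − Σ(formed) = 3667 − 3846 = −179 kJ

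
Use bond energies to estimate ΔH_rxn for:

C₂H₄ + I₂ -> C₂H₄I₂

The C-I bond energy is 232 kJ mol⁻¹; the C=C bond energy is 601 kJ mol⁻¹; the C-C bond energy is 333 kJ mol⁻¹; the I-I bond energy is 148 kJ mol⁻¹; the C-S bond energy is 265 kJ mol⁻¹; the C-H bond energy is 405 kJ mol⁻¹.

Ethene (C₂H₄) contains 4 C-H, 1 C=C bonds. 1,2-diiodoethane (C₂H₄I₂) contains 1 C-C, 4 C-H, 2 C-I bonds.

Bonds broken (reactants):
  C-H: 4 × 405 = 1620
  C=C: 1 × 601 = 601
  I-I: 1 × 148 = 148
  Σ(broken) = 2369 kJ
Bonds formed (products):
  C-C: 1 × 333 = 333
  C-H: 4 × 405 = 1620
  C-I: 2 × 232 = 464
  Σ(formed) = 2417 kJ
ΔH = Σ(broken) − Σ(formed) = 2369 − 2417 = −48 kJ

ΔH ≈ −48 kJ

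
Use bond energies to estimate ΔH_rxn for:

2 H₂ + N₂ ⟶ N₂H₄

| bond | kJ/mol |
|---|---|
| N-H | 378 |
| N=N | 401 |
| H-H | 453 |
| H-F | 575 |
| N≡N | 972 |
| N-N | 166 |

Bonds broken (reactants):
  H-H: 2 × 453 = 906
  N≡N: 1 × 972 = 972
  Σ(broken) = 1878 kJ
Bonds formed (products):
  N-H: 4 × 378 = 1512
  N-N: 1 × 166 = 166
  Σ(formed) = 1678 kJ
ΔH = Σ(broken) − Σ(formed) = 1878 − 1678 = +200 kJ

ΔH ≈ +200 kJ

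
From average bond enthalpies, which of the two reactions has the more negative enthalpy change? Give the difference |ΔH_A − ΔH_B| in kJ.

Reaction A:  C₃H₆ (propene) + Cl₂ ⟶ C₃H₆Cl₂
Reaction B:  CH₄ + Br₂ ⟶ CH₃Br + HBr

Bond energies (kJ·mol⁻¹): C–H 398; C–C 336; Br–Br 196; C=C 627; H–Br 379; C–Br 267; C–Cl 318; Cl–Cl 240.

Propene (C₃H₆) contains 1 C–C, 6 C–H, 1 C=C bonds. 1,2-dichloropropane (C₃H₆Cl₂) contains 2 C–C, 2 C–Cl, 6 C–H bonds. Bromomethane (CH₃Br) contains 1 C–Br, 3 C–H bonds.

Reaction A:
  Bonds broken (reactants):
    C–C: 1 × 336 = 336
    C–H: 6 × 398 = 2388
    C=C: 1 × 627 = 627
    Cl–Cl: 1 × 240 = 240
    Σ(broken) = 3591 kJ
  Bonds formed (products):
    C–C: 2 × 336 = 672
    C–Cl: 2 × 318 = 636
    C–H: 6 × 398 = 2388
    Σ(formed) = 3696 kJ
  ΔH_A = 3591 − 3696 = −105 kJ
Reaction B:
  Bonds broken (reactants):
    Br–Br: 1 × 196 = 196
    C–H: 4 × 398 = 1592
    Σ(broken) = 1788 kJ
  Bonds formed (products):
    C–Br: 1 × 267 = 267
    C–H: 3 × 398 = 1194
    H–Br: 1 × 379 = 379
    Σ(formed) = 1840 kJ
  ΔH_B = 1788 − 1840 = −52 kJ
ΔH_A − ΔH_B = −53 kJ, so reaction A has the more negative ΔH; |ΔH_A − ΔH_B| = 53 kJ.

Reaction A, by 53 kJ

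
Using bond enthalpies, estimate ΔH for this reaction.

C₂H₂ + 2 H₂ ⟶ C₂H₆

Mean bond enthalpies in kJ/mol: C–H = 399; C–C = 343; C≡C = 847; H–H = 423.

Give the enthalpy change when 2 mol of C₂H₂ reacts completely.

ΔH = −492 kJ

Bonds broken (reactants):
  C≡C: 1 × 847 = 847
  C–H: 2 × 399 = 798
  H–H: 2 × 423 = 846
  Σ(broken) = 2491 kJ
Bonds formed (products):
  C–C: 1 × 343 = 343
  C–H: 6 × 399 = 2394
  Σ(formed) = 2737 kJ
ΔH = Σ(broken) − Σ(formed) = 2491 − 2737 = −246 kJ
For 2× the reaction as written: 2 × (−246) = −492 kJ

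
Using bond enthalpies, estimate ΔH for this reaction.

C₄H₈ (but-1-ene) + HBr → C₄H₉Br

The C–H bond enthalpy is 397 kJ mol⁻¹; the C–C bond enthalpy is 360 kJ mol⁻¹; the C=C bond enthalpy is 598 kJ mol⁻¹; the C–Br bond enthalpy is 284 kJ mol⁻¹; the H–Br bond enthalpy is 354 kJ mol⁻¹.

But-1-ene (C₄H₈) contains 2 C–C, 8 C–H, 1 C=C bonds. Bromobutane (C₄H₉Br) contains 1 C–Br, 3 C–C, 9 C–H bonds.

ΔH ≈ −89 kJ

Bonds broken (reactants):
  C–C: 2 × 360 = 720
  C–H: 8 × 397 = 3176
  C=C: 1 × 598 = 598
  H–Br: 1 × 354 = 354
  Σ(broken) = 4848 kJ
Bonds formed (products):
  C–Br: 1 × 284 = 284
  C–C: 3 × 360 = 1080
  C–H: 9 × 397 = 3573
  Σ(formed) = 4937 kJ
ΔH = Σ(broken) − Σ(formed) = 4848 − 4937 = −89 kJ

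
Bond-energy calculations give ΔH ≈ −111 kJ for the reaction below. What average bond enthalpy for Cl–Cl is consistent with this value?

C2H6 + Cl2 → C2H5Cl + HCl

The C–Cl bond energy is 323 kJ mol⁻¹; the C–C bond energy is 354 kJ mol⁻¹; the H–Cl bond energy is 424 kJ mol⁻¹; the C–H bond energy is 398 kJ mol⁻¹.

Let D be the Cl–Cl bond energy.
Σ(broken) = 1×354 + 6×398 + 1×D = 2742 + D
Σ(formed) = 1×354 + 1×323 + 5×398 + 1×424 = 3091
ΔH = Σ(broken) − Σ(formed) = (2742 + D) − (3091) = −349 + D
Setting this equal to −111 kJ gives D = 238 kJ/mol.

D(Cl–Cl) ≈ 238 kJ/mol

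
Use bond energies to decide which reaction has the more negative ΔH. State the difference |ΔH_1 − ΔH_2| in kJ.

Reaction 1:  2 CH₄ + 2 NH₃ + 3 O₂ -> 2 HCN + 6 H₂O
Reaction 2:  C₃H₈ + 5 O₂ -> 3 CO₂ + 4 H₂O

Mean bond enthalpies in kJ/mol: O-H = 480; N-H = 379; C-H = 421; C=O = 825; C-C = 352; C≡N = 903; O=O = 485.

Reaction 1:
  Bonds broken (reactants):
    C-H: 8 × 421 = 3368
    N-H: 6 × 379 = 2274
    O=O: 3 × 485 = 1455
    Σ(broken) = 7097 kJ
  Bonds formed (products):
    C≡N: 2 × 903 = 1806
    C-H: 2 × 421 = 842
    O-H: 12 × 480 = 5760
    Σ(formed) = 8408 kJ
  ΔH_1 = 7097 − 8408 = −1311 kJ
Reaction 2:
  Bonds broken (reactants):
    C-C: 2 × 352 = 704
    C-H: 8 × 421 = 3368
    O=O: 5 × 485 = 2425
    Σ(broken) = 6497 kJ
  Bonds formed (products):
    C=O: 6 × 825 = 4950
    O-H: 8 × 480 = 3840
    Σ(formed) = 8790 kJ
  ΔH_2 = 6497 − 8790 = −2293 kJ
ΔH_1 − ΔH_2 = +982 kJ, so reaction 2 has the more negative ΔH; |ΔH_1 − ΔH_2| = 982 kJ.

Reaction 2, by 982 kJ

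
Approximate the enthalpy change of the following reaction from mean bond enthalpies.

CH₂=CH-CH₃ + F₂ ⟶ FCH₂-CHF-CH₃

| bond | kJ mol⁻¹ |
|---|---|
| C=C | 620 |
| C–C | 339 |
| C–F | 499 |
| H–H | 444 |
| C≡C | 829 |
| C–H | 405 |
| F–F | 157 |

ΔH ≈ −560 kJ

Bonds broken (reactants):
  C–C: 1 × 339 = 339
  C–H: 6 × 405 = 2430
  C=C: 1 × 620 = 620
  F–F: 1 × 157 = 157
  Σ(broken) = 3546 kJ
Bonds formed (products):
  C–C: 2 × 339 = 678
  C–F: 2 × 499 = 998
  C–H: 6 × 405 = 2430
  Σ(formed) = 4106 kJ
ΔH = Σ(broken) − Σ(formed) = 3546 − 4106 = −560 kJ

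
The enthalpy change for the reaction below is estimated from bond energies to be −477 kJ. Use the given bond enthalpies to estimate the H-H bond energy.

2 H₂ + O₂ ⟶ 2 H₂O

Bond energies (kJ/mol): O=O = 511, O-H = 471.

Let D be the H-H bond energy.
Σ(broken) = 2×D + 1×511 = 511 + 2D
Σ(formed) = 4×471 = 1884
ΔH = Σ(broken) − Σ(formed) = (511 + 2D) − (1884) = −1373 + 2D
Setting this equal to −477 kJ gives 2D = 896, so D = 448 kJ/mol.

D(H-H) ≈ 448 kJ/mol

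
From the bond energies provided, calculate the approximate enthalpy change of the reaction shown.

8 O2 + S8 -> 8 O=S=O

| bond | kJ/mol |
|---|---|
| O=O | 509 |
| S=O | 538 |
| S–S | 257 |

ΔH ≈ −2480 kJ

Bonds broken (reactants):
  O=O: 8 × 509 = 4072
  S–S: 8 × 257 = 2056
  Σ(broken) = 6128 kJ
Bonds formed (products):
  S=O: 16 × 538 = 8608
  Σ(formed) = 8608 kJ
ΔH = Σ(broken) − Σ(formed) = 6128 − 8608 = −2480 kJ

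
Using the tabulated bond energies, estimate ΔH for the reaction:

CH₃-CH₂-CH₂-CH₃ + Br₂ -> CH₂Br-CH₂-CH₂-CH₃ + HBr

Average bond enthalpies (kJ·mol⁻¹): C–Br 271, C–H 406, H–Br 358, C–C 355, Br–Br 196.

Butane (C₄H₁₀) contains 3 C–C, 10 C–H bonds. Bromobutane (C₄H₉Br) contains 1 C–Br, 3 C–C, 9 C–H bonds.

Bonds broken (reactants):
  Br–Br: 1 × 196 = 196
  C–C: 3 × 355 = 1065
  C–H: 10 × 406 = 4060
  Σ(broken) = 5321 kJ
Bonds formed (products):
  C–Br: 1 × 271 = 271
  C–C: 3 × 355 = 1065
  C–H: 9 × 406 = 3654
  H–Br: 1 × 358 = 358
  Σ(formed) = 5348 kJ
ΔH = Σ(broken) − Σ(formed) = 5321 − 5348 = −27 kJ

ΔH ≈ −27 kJ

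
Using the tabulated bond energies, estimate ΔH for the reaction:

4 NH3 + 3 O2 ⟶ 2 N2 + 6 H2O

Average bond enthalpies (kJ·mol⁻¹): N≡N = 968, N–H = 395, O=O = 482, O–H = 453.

Bonds broken (reactants):
  N–H: 12 × 395 = 4740
  O=O: 3 × 482 = 1446
  Σ(broken) = 6186 kJ
Bonds formed (products):
  N≡N: 2 × 968 = 1936
  O–H: 12 × 453 = 5436
  Σ(formed) = 7372 kJ
ΔH = Σ(broken) − Σ(formed) = 6186 − 7372 = −1186 kJ

ΔH ≈ −1186 kJ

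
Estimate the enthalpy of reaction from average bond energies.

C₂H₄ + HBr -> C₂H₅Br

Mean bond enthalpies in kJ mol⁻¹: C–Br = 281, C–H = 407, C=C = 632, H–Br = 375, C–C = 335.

ΔH ≈ −16 kJ

Bonds broken (reactants):
  C–H: 4 × 407 = 1628
  C=C: 1 × 632 = 632
  H–Br: 1 × 375 = 375
  Σ(broken) = 2635 kJ
Bonds formed (products):
  C–Br: 1 × 281 = 281
  C–C: 1 × 335 = 335
  C–H: 5 × 407 = 2035
  Σ(formed) = 2651 kJ
ΔH = Σ(broken) − Σ(formed) = 2635 − 2651 = −16 kJ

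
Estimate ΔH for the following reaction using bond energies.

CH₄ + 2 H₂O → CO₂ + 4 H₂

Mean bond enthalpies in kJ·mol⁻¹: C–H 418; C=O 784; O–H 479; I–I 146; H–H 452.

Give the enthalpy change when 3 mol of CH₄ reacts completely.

ΔH = +636 kJ

Bonds broken (reactants):
  C–H: 4 × 418 = 1672
  O–H: 4 × 479 = 1916
  Σ(broken) = 3588 kJ
Bonds formed (products):
  C=O: 2 × 784 = 1568
  H–H: 4 × 452 = 1808
  Σ(formed) = 3376 kJ
ΔH = Σ(broken) − Σ(formed) = 3588 − 3376 = +212 kJ
For 3× the reaction as written: 3 × (+212) = +636 kJ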